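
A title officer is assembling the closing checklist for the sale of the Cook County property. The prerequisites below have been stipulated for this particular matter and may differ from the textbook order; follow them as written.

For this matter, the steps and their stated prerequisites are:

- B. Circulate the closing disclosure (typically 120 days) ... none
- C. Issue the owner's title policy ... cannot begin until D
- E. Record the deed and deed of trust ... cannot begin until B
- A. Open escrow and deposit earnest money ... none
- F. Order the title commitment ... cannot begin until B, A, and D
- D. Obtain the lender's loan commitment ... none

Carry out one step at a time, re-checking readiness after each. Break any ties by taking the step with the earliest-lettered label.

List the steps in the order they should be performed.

A → B → D → C → E → F

Nothing is required for A, B and D. A has the earlier label → A first.
Ready: B and D. B has the earlier label → B.
D and E are both available; D has the earlier label → D.
Now C, E and F have their prerequisites met. C has the earlier label, so C next.
E and F are both available; E has the earlier label → E.
F needed A, B and D, now all done → F.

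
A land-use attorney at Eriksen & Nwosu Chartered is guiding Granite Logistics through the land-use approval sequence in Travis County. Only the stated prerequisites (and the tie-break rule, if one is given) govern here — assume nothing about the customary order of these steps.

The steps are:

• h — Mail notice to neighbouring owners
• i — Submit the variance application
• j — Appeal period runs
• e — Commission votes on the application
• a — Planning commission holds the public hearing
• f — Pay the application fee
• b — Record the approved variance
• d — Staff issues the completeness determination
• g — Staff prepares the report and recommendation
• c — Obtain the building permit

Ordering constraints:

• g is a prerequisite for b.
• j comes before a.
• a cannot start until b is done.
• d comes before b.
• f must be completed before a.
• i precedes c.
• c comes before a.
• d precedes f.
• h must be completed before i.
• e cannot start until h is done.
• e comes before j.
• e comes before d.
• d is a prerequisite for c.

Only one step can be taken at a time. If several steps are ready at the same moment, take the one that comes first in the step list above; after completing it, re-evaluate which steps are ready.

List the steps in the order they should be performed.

Nothing is required for h and g. h is listed earlier → h first.
i, e and g are all available; i is listed earlier → i.
e and g are both available; e is listed earlier → e.
j and d now also ready, so the ready set is {j, d, g}; j is listed earlier → j.
Ready: d and g. d is listed earlier → d.
Now f, g and c have their prerequisites met. f is listed earlier, so f next.
Ready: g and c. g is listed earlier → g.
b now also ready, so the ready set is {b, c}; b is listed earlier → b.
c needed i and d, now all done → c.
a is the only step now ready → a.

h i e j d f g b c a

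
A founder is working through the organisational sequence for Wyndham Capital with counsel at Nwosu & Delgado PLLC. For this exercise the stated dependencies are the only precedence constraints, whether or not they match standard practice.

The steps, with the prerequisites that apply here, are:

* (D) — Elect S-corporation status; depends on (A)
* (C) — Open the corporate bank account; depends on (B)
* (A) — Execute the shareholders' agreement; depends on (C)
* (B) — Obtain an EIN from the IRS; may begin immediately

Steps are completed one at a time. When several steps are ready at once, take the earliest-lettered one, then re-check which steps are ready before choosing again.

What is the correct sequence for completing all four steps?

(B) → (C) → (A) → (D)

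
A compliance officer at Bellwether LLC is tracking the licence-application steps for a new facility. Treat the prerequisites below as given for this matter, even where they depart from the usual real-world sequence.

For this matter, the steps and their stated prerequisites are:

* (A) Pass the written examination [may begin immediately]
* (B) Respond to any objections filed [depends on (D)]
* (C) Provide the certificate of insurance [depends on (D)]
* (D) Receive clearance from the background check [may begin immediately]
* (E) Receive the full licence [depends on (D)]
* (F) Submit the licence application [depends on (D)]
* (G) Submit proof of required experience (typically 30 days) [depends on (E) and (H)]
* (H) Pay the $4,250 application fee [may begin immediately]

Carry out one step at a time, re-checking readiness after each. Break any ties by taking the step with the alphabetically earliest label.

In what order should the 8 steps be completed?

Nothing is required for (A), (D) and (H). (A) has the earlier label → (A) first.
Ready: (D) and (H). (D) has the earlier label → (D).
Now (B), (C), (E), (F) and (H) have their prerequisites met. (B) has the earlier label, so (B) next.
Now (C), (E), (F) and (H) have their prerequisites met. (C) has the earlier label, so (C) next.
Ready: (E), (F) and (H). (E) has the earlier label → (E).
Now (F) and (H) have their prerequisites met. (F) has the earlier label, so (F) next.
(H) is the only step now ready → (H).
(G) needed (E) and (H), now all done → (G).

(A), (D), (B), (C), (E), (F), (H), (G)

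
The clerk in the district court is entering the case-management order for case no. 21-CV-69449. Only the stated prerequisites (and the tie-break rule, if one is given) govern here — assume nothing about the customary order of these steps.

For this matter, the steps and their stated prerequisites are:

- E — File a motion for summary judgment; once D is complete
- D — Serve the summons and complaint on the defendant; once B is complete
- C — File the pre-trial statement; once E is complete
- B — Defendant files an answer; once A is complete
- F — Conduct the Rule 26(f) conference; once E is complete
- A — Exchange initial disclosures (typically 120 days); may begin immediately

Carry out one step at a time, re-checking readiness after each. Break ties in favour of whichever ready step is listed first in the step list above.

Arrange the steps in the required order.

A → B → D → E → C → F

A is the only step with nothing outstanding, so it goes first.
B is the only step now ready → B.
D needed B, now all done → D.
E is the only step now ready → E.
Ready: C and F. C is listed earlier → C.
F needed E, now all done → F.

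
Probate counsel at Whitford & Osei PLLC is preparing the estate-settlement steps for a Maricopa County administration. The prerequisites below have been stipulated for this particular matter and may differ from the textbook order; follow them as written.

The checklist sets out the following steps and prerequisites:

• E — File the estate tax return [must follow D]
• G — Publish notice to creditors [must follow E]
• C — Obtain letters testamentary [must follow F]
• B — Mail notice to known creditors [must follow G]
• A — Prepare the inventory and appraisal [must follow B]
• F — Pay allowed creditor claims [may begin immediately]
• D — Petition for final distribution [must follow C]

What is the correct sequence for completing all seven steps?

F → C → D → E → G → B → A

F has no prerequisites → F first.
Next only C has its prerequisites met → C.
Next only D has its prerequisites met → D.
Next only E has its prerequisites met → E.
G needed E, now all done → G.
That leaves B as the only ready step → B.
A needed B, now all done → A.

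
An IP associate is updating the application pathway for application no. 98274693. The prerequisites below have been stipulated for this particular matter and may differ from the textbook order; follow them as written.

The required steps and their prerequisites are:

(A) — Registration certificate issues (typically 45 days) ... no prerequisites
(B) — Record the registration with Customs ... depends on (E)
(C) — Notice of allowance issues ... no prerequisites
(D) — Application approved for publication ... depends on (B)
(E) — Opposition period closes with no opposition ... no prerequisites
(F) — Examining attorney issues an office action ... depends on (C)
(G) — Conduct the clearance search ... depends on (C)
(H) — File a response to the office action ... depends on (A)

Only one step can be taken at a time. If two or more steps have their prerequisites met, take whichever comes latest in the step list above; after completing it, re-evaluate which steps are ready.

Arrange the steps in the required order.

Nothing is required for (E), (C) and (A). (E) is listed later → (E) first.
Now (C), (B) and (A) have their prerequisites met. (C) is listed later, so (C) next.
Now (G), (F), (B) and (A) have their prerequisites met. (G) is listed later, so (G) next.
Ready: (F), (B) and (A). (F) is listed later → (F).
Now (B) and (A) have their prerequisites met. (B) is listed later, so (B) next.
Now (D) and (A) have their prerequisites met. (D) is listed later, so (D) next.
(A) is the only step now ready → (A).
(H) needed (A), now all done → (H).

(E), (C), (G), (F), (B), (D), (A), (H)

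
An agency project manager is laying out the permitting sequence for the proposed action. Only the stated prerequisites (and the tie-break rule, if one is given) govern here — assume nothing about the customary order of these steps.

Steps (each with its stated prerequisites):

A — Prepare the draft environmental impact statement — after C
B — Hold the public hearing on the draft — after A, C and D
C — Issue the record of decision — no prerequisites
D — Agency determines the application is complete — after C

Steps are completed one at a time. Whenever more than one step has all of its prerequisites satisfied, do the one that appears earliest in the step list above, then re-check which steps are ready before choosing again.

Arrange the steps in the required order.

C A D B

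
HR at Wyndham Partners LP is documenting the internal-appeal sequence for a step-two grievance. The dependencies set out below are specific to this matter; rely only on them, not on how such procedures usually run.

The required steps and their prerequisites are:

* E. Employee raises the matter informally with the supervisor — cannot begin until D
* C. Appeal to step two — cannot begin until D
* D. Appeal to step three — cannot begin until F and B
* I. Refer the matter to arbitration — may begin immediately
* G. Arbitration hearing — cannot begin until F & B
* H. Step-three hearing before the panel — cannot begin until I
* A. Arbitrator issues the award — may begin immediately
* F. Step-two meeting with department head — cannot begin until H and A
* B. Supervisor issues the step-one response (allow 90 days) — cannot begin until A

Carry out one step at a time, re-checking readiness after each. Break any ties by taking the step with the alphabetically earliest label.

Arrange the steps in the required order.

A, B, I, H, F, D, C, E, G

Nothing is required for A and I. A has the earlier label → A first.
B and I are both available; B has the earlier label → B.
That leaves I as the only ready step → I.
H is the only step now ready → H.
That leaves F as the only ready step → F.
Ready: D and G. D has the earlier label → D.
Now C, E and G have their prerequisites met. C has the earlier label, so C next.
E and G are both available; E has the earlier label → E.
G needed B and F, now all done → G.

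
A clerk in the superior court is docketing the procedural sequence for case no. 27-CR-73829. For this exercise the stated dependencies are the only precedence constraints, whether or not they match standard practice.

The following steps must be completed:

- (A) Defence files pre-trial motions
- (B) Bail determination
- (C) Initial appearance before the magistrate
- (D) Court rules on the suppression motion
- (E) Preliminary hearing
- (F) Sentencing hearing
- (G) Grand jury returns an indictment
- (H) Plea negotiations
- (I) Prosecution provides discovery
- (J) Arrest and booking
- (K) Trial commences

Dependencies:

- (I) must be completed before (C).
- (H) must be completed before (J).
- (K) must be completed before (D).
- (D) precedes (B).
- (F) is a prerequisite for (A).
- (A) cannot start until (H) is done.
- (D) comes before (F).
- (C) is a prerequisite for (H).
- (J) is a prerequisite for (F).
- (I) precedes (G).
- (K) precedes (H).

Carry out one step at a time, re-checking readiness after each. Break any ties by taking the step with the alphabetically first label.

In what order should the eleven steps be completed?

(E), (I) and (K) have no prerequisites; (E) has the earlier label, so (E) is first.
(I) and (K) are both available; (I) has the earlier label → (I).
(C) and (G) now also ready, so the ready set is {(C), (G), (K)}; (C) has the earlier label → (C).
Ready: (G) and (K). (G) has the earlier label → (G).
That leaves (K) as the only ready step → (K).
Ready: (D) and (H). (D) has the earlier label → (D).
(B) and (H) are both available; (B) has the earlier label → (B).
That leaves (H) as the only ready step → (H).
(J) is the only step now ready → (J).
Next only (F) has its prerequisites met → (F).
Next only (A) has its prerequisites met → (A).

(E) → (I) → (C) → (G) → (K) → (D) → (B) → (H) → (J) → (F) → (A)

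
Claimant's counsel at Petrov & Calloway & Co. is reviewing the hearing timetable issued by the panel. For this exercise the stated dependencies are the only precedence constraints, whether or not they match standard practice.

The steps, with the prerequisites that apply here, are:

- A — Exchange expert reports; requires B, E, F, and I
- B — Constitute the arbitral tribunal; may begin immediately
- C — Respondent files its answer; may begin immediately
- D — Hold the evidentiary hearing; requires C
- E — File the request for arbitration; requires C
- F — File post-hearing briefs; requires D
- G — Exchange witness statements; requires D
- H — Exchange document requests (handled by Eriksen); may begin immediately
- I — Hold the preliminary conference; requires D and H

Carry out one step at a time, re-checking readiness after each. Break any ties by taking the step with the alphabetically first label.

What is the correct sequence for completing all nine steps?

B, C, D, E, F, G, H, I, A

Nothing is required for B, C and H. B has the earlier label → B first.
Now C and H have their prerequisites met. C has the earlier label, so C next.
Now D, E and H have their prerequisites met. D has the earlier label, so D next.
Ready: E, F, G and H. E has the earlier label → E.
F, G and H are all available; F has the earlier label → F.
G and H are both available; G has the earlier label → G.
H is the only step now ready → H.
That leaves I as the only ready step → I.
Next only A has its prerequisites met → A.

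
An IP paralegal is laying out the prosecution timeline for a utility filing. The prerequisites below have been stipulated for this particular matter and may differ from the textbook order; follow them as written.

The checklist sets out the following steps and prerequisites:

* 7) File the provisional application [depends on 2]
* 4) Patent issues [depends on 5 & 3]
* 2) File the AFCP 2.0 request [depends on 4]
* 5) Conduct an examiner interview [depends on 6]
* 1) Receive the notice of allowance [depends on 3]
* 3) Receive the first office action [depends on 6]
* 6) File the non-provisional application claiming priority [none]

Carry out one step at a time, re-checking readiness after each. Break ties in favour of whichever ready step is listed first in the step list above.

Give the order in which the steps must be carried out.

6 → 5 → 3 → 4 → 2 → 7 → 1

6 has no prerequisites → 6 first.
Ready: 5 and 3. 5 is listed earlier → 5.
3 needed 6, now all done → 3.
4 and 1 are both available; 4 is listed earlier → 4.
2 and 1 are both available; 2 is listed earlier → 2.
Now 7 and 1 have their prerequisites met. 7 is listed earlier, so 7 next.
Next only 1 has its prerequisites met → 1.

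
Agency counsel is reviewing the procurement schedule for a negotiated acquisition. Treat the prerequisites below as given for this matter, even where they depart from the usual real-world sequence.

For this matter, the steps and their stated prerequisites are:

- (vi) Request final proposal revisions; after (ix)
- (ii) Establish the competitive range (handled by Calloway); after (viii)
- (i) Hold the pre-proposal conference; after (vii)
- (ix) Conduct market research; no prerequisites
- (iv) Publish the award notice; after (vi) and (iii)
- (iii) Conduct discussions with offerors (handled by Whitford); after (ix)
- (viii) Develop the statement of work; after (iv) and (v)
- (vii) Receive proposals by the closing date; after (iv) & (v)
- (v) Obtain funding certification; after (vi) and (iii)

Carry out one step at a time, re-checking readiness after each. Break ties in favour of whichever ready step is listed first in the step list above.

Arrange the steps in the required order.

(ix), (vi), (iii), (iv), (v), (viii), (ii), (vii), (i)

(ix) has no prerequisites → (ix) first.
Ready: (vi) and (iii). (vi) is listed earlier → (vi).
(iii) needed (ix), now all done → (iii).
(iv) and (v) are both available; (iv) is listed earlier → (iv).
That leaves (v) as the only ready step → (v).
(viii) and (vii) are both available; (viii) is listed earlier → (viii).
(ii) now also ready, so the ready set is {(ii), (vii)}; (ii) is listed earlier → (ii).
(vii) is the only step now ready → (vii).
(i) needed (vii), now all done → (i).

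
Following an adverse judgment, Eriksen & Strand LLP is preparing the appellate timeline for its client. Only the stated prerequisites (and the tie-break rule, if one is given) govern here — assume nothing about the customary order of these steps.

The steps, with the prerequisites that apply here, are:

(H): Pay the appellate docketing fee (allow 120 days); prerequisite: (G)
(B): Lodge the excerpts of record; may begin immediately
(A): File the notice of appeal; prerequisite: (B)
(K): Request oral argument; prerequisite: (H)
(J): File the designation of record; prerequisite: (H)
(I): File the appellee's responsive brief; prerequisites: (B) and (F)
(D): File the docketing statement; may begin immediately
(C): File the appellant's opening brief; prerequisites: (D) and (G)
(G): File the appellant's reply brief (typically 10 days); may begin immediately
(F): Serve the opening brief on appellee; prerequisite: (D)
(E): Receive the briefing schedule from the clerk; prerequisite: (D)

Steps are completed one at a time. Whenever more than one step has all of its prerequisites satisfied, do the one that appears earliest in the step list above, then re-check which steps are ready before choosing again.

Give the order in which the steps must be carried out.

(B), (A), (D), (G), (H), (K), (J), (C), (F), (I), (E)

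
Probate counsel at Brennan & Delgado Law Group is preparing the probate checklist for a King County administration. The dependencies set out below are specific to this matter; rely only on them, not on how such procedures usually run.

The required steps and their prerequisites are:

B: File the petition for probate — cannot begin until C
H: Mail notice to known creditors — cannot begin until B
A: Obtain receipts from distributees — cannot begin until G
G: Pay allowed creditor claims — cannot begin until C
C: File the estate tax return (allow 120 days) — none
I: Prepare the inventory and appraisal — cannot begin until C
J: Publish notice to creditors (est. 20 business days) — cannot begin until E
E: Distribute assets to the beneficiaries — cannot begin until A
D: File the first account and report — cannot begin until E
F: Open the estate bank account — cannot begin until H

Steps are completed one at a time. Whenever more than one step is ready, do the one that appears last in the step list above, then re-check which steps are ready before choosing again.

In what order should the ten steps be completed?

C has no prerequisites → C first.
Ready: I, G and B. I is listed later → I.
Ready: G and B. G is listed later → G.
A now also ready, so the ready set is {A, B}; A is listed later → A.
E now also ready, so the ready set is {E, B}; E is listed later → E.
Ready: D, J and B. D is listed later → D.
Now J and B have their prerequisites met. J is listed later, so J next.
B is the only step now ready → B.
That leaves H as the only ready step → H.
F is the only step now ready → F.

C I G A E D J B H F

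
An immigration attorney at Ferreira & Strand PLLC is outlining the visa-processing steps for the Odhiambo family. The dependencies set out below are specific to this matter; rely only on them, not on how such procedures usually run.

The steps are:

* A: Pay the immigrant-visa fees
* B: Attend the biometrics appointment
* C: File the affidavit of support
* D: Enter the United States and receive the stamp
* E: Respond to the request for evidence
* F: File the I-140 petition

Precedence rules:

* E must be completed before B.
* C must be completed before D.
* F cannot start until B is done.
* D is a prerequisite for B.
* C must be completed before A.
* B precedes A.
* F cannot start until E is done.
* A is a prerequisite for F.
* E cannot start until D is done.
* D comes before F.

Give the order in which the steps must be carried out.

Only C has no prerequisites, so it is first.
D needed C, now all done → D.
That leaves E as the only ready step → E.
B is the only step now ready → B.
That leaves A as the only ready step → A.
Next only F has its prerequisites met → F.

C → D → E → B → A → F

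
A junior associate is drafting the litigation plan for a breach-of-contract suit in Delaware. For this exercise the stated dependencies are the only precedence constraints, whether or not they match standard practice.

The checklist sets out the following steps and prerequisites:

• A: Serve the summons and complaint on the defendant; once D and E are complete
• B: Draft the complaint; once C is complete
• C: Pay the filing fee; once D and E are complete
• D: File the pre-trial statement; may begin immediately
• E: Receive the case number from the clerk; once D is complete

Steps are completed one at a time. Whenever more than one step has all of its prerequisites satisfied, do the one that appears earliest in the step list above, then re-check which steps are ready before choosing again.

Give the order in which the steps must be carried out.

D E A C B

Only D has no prerequisites, so it is first.
Next only E has its prerequisites met → E.
A and C are both available; A is listed earlier → A.
That leaves C as the only ready step → C.
B needed C, now all done → B.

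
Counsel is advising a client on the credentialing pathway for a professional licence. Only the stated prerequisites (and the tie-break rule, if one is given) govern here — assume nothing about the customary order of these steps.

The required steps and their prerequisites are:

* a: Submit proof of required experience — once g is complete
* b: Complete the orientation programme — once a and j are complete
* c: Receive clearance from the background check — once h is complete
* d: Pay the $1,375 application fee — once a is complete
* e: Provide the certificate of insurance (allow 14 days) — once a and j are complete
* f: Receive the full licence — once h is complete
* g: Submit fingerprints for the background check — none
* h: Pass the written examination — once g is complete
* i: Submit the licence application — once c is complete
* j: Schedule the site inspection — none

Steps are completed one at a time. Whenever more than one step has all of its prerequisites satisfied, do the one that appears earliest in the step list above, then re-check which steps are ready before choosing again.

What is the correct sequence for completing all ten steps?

g and j have no prerequisites; g is listed earlier, so g is first.
a and h now also ready, so the ready set is {a, h, j}; a is listed earlier → a.
d, h and j are all available; d is listed earlier → d.
h and j are both available; h is listed earlier → h.
c and f now also ready, so the ready set is {c, f, j}; c is listed earlier → c.
i now also ready, so the ready set is {f, i, j}; f is listed earlier → f.
Now i and j have their prerequisites met. i is listed earlier, so i next.
That leaves j as the only ready step → j.
Ready: b and e. b is listed earlier → b.
e needed a and j, now all done → e.

g → a → d → h → c → f → i → j → b → e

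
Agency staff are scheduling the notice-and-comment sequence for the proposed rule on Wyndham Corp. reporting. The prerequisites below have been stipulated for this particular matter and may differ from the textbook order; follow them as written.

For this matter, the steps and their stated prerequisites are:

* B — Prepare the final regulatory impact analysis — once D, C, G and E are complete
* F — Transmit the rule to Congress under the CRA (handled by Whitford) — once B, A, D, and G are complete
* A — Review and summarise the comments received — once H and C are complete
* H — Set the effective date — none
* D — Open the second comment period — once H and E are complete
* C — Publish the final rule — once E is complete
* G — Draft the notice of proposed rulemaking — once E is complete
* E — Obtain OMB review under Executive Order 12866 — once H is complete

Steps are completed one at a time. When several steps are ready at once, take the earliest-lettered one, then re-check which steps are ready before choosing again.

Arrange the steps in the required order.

H, E, C, A, D, G, B, F

Only H has no prerequisites, so it is first.
That leaves E as the only ready step → E.
Now C, D and G have their prerequisites met. C has the earlier label, so C next.
Ready: A, D and G. A has the earlier label → A.
Ready: D and G. D has the earlier label → D.
G needed E, now all done → G.
Next only B has its prerequisites met → B.
F needed A, B, D and G, now all done → F.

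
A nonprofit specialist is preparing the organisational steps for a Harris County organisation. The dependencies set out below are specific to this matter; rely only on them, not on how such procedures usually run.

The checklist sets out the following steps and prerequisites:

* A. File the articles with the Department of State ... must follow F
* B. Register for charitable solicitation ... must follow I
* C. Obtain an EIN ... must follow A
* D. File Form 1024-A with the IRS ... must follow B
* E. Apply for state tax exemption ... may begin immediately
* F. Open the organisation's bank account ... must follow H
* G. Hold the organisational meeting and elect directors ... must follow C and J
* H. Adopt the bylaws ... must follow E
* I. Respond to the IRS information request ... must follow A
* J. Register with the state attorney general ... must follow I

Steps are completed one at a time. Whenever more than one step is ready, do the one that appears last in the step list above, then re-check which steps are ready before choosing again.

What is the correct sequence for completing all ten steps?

Only E has no prerequisites, so it is first.
H needed E, now all done → H.
F is the only step now ready → F.
Next only A has its prerequisites met → A.
Ready: I and C. I is listed later → I.
J and B now also ready, so the ready set is {J, C, B}; J is listed later → J.
Now C and B have their prerequisites met. C is listed later, so C next.
G now also ready, so the ready set is {G, B}; G is listed later → G.
Next only B has its prerequisites met → B.
D needed B, now all done → D.

E, H, F, A, I, J, C, G, B, D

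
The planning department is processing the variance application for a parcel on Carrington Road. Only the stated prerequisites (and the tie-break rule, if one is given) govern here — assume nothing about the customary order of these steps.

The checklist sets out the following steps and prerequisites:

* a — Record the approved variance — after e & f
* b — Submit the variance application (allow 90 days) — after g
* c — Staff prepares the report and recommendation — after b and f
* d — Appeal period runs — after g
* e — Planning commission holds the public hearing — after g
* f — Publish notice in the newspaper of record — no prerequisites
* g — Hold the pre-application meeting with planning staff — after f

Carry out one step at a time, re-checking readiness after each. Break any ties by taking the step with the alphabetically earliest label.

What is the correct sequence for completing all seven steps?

f g b c d e a

f is the only step with nothing outstanding, so it goes first.
g needed f, now all done → g.
Ready: b, d and e. b has the earlier label → b.
c, d and e are all available; c has the earlier label → c.
Ready: d and e. d has the earlier label → d.
e is the only step now ready → e.
That leaves a as the only ready step → a.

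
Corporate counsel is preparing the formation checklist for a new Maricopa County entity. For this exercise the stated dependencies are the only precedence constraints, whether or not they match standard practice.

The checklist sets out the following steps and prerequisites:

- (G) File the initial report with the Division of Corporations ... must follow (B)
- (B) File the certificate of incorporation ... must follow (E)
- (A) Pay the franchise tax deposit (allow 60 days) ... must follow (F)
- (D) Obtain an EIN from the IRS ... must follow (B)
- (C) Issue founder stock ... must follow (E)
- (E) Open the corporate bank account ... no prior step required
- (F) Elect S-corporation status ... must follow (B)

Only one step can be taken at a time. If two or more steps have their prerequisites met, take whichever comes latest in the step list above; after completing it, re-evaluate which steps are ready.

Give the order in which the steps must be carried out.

Only (E) has no prerequisites, so it is first.
Ready: (C) and (B). (C) is listed later → (C).
That leaves (B) as the only ready step → (B).
Now (F), (D) and (G) have their prerequisites met. (F) is listed later, so (F) next.
Ready: (D), (A) and (G). (D) is listed later → (D).
Now (A) and (G) have their prerequisites met. (A) is listed later, so (A) next.
That leaves (G) as the only ready step → (G).

(E), (C), (B), (F), (D), (A), (G)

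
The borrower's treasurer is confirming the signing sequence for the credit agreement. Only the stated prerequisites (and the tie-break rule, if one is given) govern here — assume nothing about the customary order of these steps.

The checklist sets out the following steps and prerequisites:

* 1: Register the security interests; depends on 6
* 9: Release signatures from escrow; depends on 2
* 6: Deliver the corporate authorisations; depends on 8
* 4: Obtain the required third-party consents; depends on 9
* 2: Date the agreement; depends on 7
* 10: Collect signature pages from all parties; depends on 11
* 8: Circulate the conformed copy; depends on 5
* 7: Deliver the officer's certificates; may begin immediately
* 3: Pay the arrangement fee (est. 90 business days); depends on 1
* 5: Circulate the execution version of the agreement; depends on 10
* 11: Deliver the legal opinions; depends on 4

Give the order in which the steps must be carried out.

7 is the only step with nothing outstanding, so it goes first.
2 needed 7, now all done → 2.
9 is the only step now ready → 9.
4 needed 9, now all done → 4.
11 needed 4, now all done → 11.
Next only 10 has its prerequisites met → 10.
Next only 5 has its prerequisites met → 5.
Next only 8 has its prerequisites met → 8.
6 is the only step now ready → 6.
1 needed 6, now all done → 1.
3 needed 1, now all done → 3.

7, 2, 9, 4, 11, 10, 5, 8, 6, 1, 3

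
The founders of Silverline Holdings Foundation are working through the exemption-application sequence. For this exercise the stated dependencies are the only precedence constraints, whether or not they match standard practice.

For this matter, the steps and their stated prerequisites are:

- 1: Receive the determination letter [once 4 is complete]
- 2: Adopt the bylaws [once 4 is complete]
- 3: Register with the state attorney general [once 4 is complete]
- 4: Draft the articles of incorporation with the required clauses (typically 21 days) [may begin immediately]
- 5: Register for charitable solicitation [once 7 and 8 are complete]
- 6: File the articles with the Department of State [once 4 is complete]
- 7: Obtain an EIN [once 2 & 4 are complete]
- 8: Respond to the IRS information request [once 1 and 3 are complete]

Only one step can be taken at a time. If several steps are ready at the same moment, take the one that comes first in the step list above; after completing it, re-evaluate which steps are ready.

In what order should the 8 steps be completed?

4 1 2 3 6 7 8 5

4 is the only step with nothing outstanding, so it goes first.
Ready: 1, 2, 3 and 6. 1 is listed earlier → 1.
Ready: 2, 3 and 6. 2 is listed earlier → 2.
Now 3, 6 and 7 have their prerequisites met. 3 is listed earlier, so 3 next.
8 now also ready, so the ready set is {6, 7, 8}; 6 is listed earlier → 6.
Ready: 7 and 8. 7 is listed earlier → 7.
8 is the only step now ready → 8.
5 needed 7 and 8, now all done → 5.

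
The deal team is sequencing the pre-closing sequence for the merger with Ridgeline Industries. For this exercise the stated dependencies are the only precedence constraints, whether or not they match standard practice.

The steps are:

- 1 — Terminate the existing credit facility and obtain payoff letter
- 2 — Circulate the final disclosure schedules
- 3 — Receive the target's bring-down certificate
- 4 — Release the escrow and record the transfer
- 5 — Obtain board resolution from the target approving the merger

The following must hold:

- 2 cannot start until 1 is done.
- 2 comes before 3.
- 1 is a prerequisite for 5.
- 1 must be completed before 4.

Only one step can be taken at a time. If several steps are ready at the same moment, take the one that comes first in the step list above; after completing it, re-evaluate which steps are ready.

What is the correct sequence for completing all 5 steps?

1, 2, 3, 4, 5

1 has no prerequisites → 1 first.
2, 4 and 5 are all available; 2 is listed earlier → 2.
3 now also ready, so the ready set is {3, 4, 5}; 3 is listed earlier → 3.
4 and 5 are both available; 4 is listed earlier → 4.
That leaves 5 as the only ready step → 5.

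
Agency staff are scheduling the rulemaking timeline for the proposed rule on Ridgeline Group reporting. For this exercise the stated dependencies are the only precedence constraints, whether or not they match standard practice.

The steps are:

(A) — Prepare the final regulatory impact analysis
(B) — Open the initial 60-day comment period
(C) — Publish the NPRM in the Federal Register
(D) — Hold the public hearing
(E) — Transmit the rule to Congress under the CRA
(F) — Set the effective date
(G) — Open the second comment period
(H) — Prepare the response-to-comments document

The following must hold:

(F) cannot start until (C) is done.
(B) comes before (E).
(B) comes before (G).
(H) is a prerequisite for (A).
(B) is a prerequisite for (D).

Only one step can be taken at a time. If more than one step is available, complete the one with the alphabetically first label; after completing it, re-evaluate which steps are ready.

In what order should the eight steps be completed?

(B) → (C) → (D) → (E) → (F) → (G) → (H) → (A)

(B), (C) and (H) have no prerequisites; (B) has the earlier label, so (B) is first.
Now (C), (D), (E), (G) and (H) have their prerequisites met. (C) has the earlier label, so (C) next.
(F) now also ready, so the ready set is {(D), (E), (F), (G), (H)}; (D) has the earlier label → (D).
(E), (F), (G) and (H) are all available; (E) has the earlier label → (E).
Ready: (F), (G) and (H). (F) has the earlier label → (F).
(G) and (H) are both available; (G) has the earlier label → (G).
(H) is the only step now ready → (H).
That leaves (A) as the only ready step → (A).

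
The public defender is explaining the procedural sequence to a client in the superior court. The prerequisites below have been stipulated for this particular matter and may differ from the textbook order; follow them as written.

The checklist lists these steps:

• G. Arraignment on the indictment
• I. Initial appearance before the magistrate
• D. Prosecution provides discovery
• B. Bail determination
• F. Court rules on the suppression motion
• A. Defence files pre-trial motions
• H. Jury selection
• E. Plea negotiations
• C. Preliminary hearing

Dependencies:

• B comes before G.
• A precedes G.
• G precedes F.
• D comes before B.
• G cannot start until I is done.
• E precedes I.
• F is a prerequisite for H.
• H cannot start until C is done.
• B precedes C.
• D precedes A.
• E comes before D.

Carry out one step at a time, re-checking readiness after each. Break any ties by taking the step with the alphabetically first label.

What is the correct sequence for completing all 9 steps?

E, D, A, B, C, I, G, F, H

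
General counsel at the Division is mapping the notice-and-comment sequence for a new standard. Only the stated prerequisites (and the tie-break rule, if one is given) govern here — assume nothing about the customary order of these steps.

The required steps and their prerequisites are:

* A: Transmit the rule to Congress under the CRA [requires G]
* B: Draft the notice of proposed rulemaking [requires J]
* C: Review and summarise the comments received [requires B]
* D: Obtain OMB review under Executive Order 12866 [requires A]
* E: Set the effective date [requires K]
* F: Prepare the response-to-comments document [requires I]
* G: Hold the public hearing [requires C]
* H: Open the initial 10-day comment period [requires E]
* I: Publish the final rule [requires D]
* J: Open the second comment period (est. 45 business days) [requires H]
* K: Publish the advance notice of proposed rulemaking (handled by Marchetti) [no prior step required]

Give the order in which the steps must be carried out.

K has no prerequisites → K first.
E needed K, now all done → E.
H needed E, now all done → H.
J needed H, now all done → J.
B is the only step now ready → B.
C is the only step now ready → C.
G needed C, now all done → G.
Next only A has its prerequisites met → A.
Next only D has its prerequisites met → D.
I is the only step now ready → I.
F needed I, now all done → F.

K E H J B C G A D I F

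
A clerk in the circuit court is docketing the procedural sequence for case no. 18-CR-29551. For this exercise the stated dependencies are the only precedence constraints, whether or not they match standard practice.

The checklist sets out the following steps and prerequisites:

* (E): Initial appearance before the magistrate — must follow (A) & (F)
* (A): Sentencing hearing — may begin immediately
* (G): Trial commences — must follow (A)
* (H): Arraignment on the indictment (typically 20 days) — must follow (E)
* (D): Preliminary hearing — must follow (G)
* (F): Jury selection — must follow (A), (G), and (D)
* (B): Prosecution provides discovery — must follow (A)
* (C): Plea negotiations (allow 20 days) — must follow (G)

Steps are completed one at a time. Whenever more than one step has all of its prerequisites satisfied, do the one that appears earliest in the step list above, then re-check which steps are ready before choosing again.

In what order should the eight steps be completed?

(A), (G), (D), (F), (E), (H), (B), (C)

Only (A) has no prerequisites, so it is first.
Now (G) and (B) have their prerequisites met. (G) is listed earlier, so (G) next.
(D) and (C) now also ready, so the ready set is {(D), (B), (C)}; (D) is listed earlier → (D).
Ready: (F), (B) and (C). (F) is listed earlier → (F).
Ready: (E), (B) and (C). (E) is listed earlier → (E).
(H) now also ready, so the ready set is {(H), (B), (C)}; (H) is listed earlier → (H).
(B) and (C) are both available; (B) is listed earlier → (B).
That leaves (C) as the only ready step → (C).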